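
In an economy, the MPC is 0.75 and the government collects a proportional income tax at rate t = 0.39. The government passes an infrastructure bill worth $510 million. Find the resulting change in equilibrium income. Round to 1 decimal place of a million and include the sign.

Expenditure multiplier = 1/(1 − c(1−t)) = 1/(1 − 0.75×0.61) = 1/0.5425 ≈ 1.843.
ΔY = k × ΔG = (+$510 million) / 0.5425 ≈ +$940.1 million.

+$940.1 million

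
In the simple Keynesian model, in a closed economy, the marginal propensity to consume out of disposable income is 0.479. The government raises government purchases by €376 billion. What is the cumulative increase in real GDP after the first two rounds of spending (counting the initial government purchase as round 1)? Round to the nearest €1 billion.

Round 1 adds ΔG = €376 billion; each later round is MPC = 0.479 times the previous.
After 2 rounds: 376 + 180.104 = ΔG·(1 − c^2)/(1 − c) = 376 × (1 − 0.229441)/0.521 ≈ €556 billion.

€556 billion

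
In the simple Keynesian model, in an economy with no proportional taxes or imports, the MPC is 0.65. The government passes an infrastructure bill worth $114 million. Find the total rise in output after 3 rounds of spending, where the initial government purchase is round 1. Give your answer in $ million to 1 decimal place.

$236.3 million

Round 1 adds ΔG = $114 million; each later round is MPC = 0.65 times the previous.
After 3 rounds: 114 + 74.1 + 48.165 = ΔG·(1 − c^3)/(1 − c) = 114 × (1 − 0.274625)/0.35 ≈ $236.3 million.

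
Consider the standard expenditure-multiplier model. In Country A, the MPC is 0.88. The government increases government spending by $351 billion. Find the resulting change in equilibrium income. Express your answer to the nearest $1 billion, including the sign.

Government-spending multiplier = 1/(1 − MPC) = 1/(1 − 0.88) = 1/0.12 ≈ 8.333.
ΔY = k × ΔG = (+$351 billion) / 0.12 = +$2,925 billion.

+$2,925 billion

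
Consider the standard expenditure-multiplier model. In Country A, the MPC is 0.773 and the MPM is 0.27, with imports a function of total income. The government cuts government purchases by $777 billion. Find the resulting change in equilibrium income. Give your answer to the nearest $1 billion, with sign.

−$1,563 billion

Government-spending multiplier = 1/(1 − c + m) = 1/(1 − 0.773 + 0.27) = 1/0.497 ≈ 2.012.
ΔY = k × ΔG = (−$777 billion) / 0.497 ≈ −$1,563 billion.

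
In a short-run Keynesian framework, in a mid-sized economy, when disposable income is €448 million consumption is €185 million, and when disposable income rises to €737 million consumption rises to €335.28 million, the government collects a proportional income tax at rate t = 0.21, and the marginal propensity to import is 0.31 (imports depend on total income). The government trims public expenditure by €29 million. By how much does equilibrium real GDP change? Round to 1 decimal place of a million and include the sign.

−€32.3 million

MPC = ΔC/ΔYd = (335.28 − 185)/(737 − 448) = 150.28/289 = 0.52.
Government-spending multiplier = 1/(1 − c(1−t) + m) = 1/(1 − 0.52×0.79 + 0.31) = 1/0.8992 ≈ 1.112.
ΔY = k × ΔG = (−€29 million) / 0.8992 ≈ −€32.3 million.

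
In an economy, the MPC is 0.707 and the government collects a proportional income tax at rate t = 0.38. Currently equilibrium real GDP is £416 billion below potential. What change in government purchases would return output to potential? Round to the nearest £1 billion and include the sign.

Spending multiplier = 1/(1 − c(1−t)) = 1/(1 − 0.707×0.62) = 1/0.56166 ≈ 1.78.
Need ΔY = +£416 billion, so ΔG = ΔY/k = (+£416 billion) × 0.56166 ≈ +£234 billion.
The government should increase government purchases by £234 billion.

+£234 billion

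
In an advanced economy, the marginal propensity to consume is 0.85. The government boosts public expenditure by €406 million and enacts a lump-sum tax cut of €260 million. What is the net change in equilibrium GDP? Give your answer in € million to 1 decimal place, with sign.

+€4,180.0 million

Expenditure multiplier = 1/(1 − MPC) = 1/(1 − 0.85) = 1/0.15 ≈ 6.667.
ΔG contributes k·ΔG = (+€406 million) / 0.15 ≈ +€2,706.7 million.
ΔT of −€260 million changes first-round spending by −c·ΔT = +€221 million, contributing k·(−c·ΔT) = (+€221 million) / 0.15 ≈ +€1,473.3 million.
Net ΔY = k(ΔG − c·ΔT) = (+€627 million) / 0.15 = +€4,180 million.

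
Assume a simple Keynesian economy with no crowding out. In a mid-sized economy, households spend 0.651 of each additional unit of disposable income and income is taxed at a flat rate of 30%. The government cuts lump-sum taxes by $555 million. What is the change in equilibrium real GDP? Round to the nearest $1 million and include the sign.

+$664 million

A lump-sum tax change of −$555 million shifts disposable income by +$555 million; first-round consumption changes by −c × ΔT = −0.651 × (−$555 million) = +$361.305 million.
Expenditure multiplier = 1/(1 − c(1−t)) = 1/(1 − 0.651×0.7) = 1/0.5443 ≈ 1.837.
The tax multiplier is −c × k ≈ −1.196, so ΔY = k × (−c·ΔT) = (+$361.305 million) / 0.5443 ≈ +$664 million.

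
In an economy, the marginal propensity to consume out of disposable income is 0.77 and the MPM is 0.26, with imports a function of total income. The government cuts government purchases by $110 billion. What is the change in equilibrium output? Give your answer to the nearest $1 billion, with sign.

Government-spending multiplier = 1/(1 − c + m) = 1/(1 − 0.77 + 0.26) = 1/0.49 ≈ 2.041.
ΔY = k × ΔG = (−$110 billion) / 0.49 ≈ −$224 billion.

−$224 billion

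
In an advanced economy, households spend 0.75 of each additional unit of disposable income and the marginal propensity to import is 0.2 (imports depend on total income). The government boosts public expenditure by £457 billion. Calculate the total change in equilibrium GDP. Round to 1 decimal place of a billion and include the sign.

+£1,015.6 billion

Spending multiplier = 1/(1 − c + m) = 1/(1 − 0.75 + 0.2) = 1/0.45 ≈ 2.222.
ΔY = k × ΔG = (+£457 billion) / 0.45 ≈ +£1,015.6 billion.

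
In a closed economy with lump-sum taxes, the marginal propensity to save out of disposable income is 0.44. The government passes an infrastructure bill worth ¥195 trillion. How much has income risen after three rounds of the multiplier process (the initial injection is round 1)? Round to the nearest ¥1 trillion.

¥365 trillion

MPC = 1 − MPS = 1 − 0.44 = 0.56.
Round 1 adds ΔG = ¥195 trillion; each later round is MPC = 0.56 times the previous.
After 3 rounds: 195 + 109.2 + 61.152 = ΔG·(1 − c^3)/(1 − c) = 195 × (1 − 0.175616)/0.44 ≈ ¥365 trillion.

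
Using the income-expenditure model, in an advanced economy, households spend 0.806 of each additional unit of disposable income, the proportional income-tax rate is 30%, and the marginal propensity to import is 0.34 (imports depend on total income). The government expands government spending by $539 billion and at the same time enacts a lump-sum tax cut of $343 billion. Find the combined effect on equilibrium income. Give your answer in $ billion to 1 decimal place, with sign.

+$1,051.1 billion

Expenditure multiplier = 1/(1 − c(1−t) + m) = 1/(1 − 0.806×0.7 + 0.34) = 1/0.7758 ≈ 1.289.
ΔG contributes k·ΔG = (+$539 billion) / 0.7758 ≈ +$694.8 billion.
ΔT of −$343 billion changes first-round spending by −c·ΔT = +$276.458 billion, contributing k·(−c·ΔT) = (+$276.458 billion) / 0.7758 ≈ +$356.4 billion.
Net ΔY = k(ΔG − c·ΔT) = (+$815.458 billion) / 0.7758 ≈ +$1,051.1 billion.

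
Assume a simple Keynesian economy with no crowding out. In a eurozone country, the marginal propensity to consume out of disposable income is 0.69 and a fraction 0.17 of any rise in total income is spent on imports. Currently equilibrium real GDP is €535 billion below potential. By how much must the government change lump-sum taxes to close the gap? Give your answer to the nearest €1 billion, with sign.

−€372 billion

Spending multiplier = 1/(1 − c + m) = 1/(1 − 0.69 + 0.17) = 1/0.48 ≈ 2.083.
Tax multiplier = −c·k = −0.69/0.48 ≈ −1.438. Need ΔY = +€535 billion, so ΔT = ΔY/(−c·k) = −(+€535 billion) × 0.48 / 0.69 ≈ −€372 billion.
The government should cut lump-sum taxes by €372 billion.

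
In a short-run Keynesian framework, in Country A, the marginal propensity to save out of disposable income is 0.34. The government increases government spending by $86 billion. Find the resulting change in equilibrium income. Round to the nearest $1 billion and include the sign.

MPC = 1 − MPS = 1 − 0.34 = 0.66.
Expenditure multiplier = 1/(1 − MPC) = 1/(1 − 0.66) = 1/0.34 ≈ 2.941.
ΔY = k × ΔG = (+$86 billion) / 0.34 ≈ +$253 billion.

+$253 billion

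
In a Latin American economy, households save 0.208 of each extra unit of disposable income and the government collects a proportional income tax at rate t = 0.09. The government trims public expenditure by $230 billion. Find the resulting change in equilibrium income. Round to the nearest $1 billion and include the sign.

MPC = 1 − MPS = 1 − 0.208 = 0.792.
Spending multiplier = 1/(1 − c(1−t)) = 1/(1 − 0.792×0.91) = 1/0.27928 ≈ 3.581.
ΔY = k × ΔG = (−$230 billion) / 0.27928 ≈ −$824 billion.

−$824 billion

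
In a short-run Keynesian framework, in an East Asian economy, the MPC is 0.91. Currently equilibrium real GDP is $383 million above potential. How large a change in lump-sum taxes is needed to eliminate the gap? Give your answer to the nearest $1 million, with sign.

Spending multiplier = 1/(1 − MPC) = 1/(1 − 0.91) = 1/0.09 ≈ 11.111.
Tax multiplier = −c·k = −0.91/0.09 ≈ −10.111. Need ΔY = −$383 million, so ΔT = ΔY/(−c·k) = −(−$383 million) × 0.09 / 0.91 ≈ +$38 million.
The government should raise lump-sum taxes by $38 million.

+$38 million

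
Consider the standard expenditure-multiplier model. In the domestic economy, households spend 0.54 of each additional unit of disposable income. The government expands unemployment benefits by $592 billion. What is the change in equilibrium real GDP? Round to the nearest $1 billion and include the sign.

+$695 billion

The transfer change shifts disposable income by +$592 billion, so first-round consumption changes by c·ΔTR = 0.54 × (+$592 billion) = +$319.68 billion.
Expenditure multiplier = 1/(1 − MPC) = 1/(1 − 0.54) = 1/0.46 ≈ 2.174.
The transfer multiplier is c × k ≈ 1.174, so ΔY = k × (c·ΔTR) = (+$319.68 billion) / 0.46 ≈ +$695 billion.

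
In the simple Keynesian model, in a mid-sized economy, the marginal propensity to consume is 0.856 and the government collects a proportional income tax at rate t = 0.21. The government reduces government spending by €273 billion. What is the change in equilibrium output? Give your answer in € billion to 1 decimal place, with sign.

Expenditure multiplier = 1/(1 − c(1−t)) = 1/(1 − 0.856×0.79) = 1/0.32376 ≈ 3.089.
ΔY = k × ΔG = (−€273 billion) / 0.32376 ≈ −€843.2 billion.

−€843.2 billion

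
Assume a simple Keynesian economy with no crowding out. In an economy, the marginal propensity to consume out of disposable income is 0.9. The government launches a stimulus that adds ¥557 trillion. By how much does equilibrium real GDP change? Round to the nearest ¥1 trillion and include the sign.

+¥5,570 trillion

Government-spending multiplier = 1/(1 − MPC) = 1/(1 − 0.9) = 1/0.1 = 10.
ΔY = k × ΔG = (+¥557 trillion) / 0.1 = +¥5,570 trillion.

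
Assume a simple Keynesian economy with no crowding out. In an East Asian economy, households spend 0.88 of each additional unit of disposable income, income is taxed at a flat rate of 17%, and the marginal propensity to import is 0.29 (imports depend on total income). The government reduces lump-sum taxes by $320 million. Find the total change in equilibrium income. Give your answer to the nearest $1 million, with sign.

+$503 million

A lump-sum tax change of −$320 million shifts disposable income by +$320 million; first-round consumption changes by −c × ΔT = −0.88 × (−$320 million) = +$281.6 million.
Expenditure multiplier = 1/(1 − c(1−t) + m) = 1/(1 − 0.88×0.83 + 0.29) = 1/0.5596 ≈ 1.787.
The tax multiplier is −c × k ≈ −1.573, so ΔY = k × (−c·ΔT) = (+$281.6 million) / 0.5596 ≈ +$503 million.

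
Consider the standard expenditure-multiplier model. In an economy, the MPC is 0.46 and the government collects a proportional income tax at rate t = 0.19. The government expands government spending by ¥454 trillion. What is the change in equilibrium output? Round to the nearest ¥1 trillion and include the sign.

Spending multiplier = 1/(1 − c(1−t)) = 1/(1 − 0.46×0.81) = 1/0.6274 ≈ 1.594.
ΔY = k × ΔG = (+¥454 trillion) / 0.6274 ≈ +¥724 trillion.

+¥724 trillion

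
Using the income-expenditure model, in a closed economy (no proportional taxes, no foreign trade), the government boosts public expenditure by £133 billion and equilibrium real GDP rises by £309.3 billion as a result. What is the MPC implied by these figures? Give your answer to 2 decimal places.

Implied spending multiplier k = ΔY/ΔG = 309.3/133 ≈ 2.3256.
Since k = 1/(1 − MPC), MPC = 1 − 1/k = 1 − ΔG/ΔY = 1 − 133/309.3 ≈ 0.57.

0.57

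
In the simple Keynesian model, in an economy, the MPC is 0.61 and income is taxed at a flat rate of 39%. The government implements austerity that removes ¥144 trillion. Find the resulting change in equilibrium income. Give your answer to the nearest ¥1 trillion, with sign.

−¥229 trillion

Government-spending multiplier = 1/(1 − c(1−t)) = 1/(1 − 0.61×0.61) = 1/0.6279 ≈ 1.593.
ΔY = k × ΔG = (−¥144 trillion) / 0.6279 ≈ −¥229 trillion.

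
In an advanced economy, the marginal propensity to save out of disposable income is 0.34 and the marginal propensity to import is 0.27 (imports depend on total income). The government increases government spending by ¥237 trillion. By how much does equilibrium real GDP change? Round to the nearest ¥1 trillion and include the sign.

+¥389 trillion

MPC = 1 − MPS = 1 − 0.34 = 0.66.
Government-spending multiplier = 1/(1 − c + m) = 1/(1 − 0.66 + 0.27) = 1/0.61 ≈ 1.639.
ΔY = k × ΔG = (+¥237 trillion) / 0.61 ≈ +¥389 trillion.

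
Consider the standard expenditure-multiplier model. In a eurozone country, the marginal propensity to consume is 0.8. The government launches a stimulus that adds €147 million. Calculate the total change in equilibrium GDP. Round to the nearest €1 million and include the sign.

+€735 million

Expenditure multiplier = 1/(1 − MPC) = 1/(1 − 0.8) = 1/0.2 = 5.
ΔY = k × ΔG = (+€147 million) / 0.2 = +€735 million.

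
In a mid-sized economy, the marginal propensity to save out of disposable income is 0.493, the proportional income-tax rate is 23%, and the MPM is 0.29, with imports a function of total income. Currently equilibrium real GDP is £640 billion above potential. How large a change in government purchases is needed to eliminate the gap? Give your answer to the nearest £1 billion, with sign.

−£576 billion

MPC = 1 − MPS = 1 − 0.493 = 0.507.
Spending multiplier = 1/(1 − c(1−t) + m) = 1/(1 − 0.507×0.77 + 0.29) = 1/0.89961 ≈ 1.112.
Need ΔY = −£640 billion, so ΔG = ΔY/k = (−£640 billion) × 0.89961 ≈ −£576 billion.
The government should cut government purchases by £576 billion.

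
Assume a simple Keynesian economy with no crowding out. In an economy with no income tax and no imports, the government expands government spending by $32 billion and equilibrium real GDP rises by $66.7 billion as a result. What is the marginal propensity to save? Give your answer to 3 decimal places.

Implied spending multiplier k = ΔY/ΔG = 66.7/32 ≈ 2.0844.
Since k = 1/(1 − MPC), MPC = 1 − 1/k = 1 − ΔG/ΔY = 1 − 32/66.7 ≈ 0.520.
MPS = 1 − MPC = 0.480.

0.480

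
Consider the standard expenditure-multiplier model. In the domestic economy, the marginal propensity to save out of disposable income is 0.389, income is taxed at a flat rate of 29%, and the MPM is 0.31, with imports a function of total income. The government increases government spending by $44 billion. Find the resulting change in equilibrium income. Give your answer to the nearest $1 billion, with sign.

MPC = 1 − MPS = 1 − 0.389 = 0.611.
Government-spending multiplier = 1/(1 − c(1−t) + m) = 1/(1 − 0.611×0.71 + 0.31) = 1/0.87619 ≈ 1.141.
ΔY = k × ΔG = (+$44 billion) / 0.87619 ≈ +$50 billion.

+$50 billion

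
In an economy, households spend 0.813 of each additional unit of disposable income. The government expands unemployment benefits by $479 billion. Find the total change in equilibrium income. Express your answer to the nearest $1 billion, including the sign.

+$2,082 billion

The transfer change shifts disposable income by +$479 billion, so first-round consumption changes by c·ΔTR = 0.813 × (+$479 billion) = +$389.427 billion.
Expenditure multiplier = 1/(1 − MPC) = 1/(1 − 0.813) = 1/0.187 ≈ 5.348.
The transfer multiplier is c × k ≈ 4.348, so ΔY = k × (c·ΔTR) = (+$389.427 billion) / 0.187 ≈ +$2,082 billion.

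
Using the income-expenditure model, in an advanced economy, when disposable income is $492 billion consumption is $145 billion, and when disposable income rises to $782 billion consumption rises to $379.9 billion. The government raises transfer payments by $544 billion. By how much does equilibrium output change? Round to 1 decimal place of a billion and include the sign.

MPC = ΔC/ΔYd = (379.9 − 145)/(782 − 492) = 234.9/290 = 0.81.
The transfer change shifts disposable income by +$544 billion, so first-round consumption changes by c·ΔTR = 0.81 × (+$544 billion) = +$440.64 billion.
Expenditure multiplier = 1/(1 − MPC) = 1/(1 − 0.81) = 1/0.19 ≈ 5.263.
The transfer multiplier is c × k ≈ 4.263, so ΔY = k × (c·ΔTR) = (+$440.64 billion) / 0.19 ≈ +$2,319.2 billion.

+$2,319.2 billion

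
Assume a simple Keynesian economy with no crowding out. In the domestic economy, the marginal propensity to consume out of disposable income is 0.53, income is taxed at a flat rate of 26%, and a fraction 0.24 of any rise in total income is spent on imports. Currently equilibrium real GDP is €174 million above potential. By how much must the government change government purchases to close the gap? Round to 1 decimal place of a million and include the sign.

−€147.5 million

Spending multiplier = 1/(1 − c(1−t) + m) = 1/(1 − 0.53×0.74 + 0.24) = 1/0.8478 ≈ 1.18.
Need ΔY = −€174 million, so ΔG = ΔY/k = (−€174 million) × 0.8478 ≈ −€147.5 million.
The government should cut government purchases by €147.5 million.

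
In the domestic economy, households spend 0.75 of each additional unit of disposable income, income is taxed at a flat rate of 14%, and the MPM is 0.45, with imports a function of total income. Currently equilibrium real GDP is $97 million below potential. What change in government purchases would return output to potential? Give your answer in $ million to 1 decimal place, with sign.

+$78.1 million

Spending multiplier = 1/(1 − c(1−t) + m) = 1/(1 − 0.75×0.86 + 0.45) = 1/0.805 ≈ 1.242.
Need ΔY = +$97 million, so ΔG = ΔY/k = (+$97 million) × 0.805 ≈ +$78.1 million.
The government should increase government purchases by $78.1 million.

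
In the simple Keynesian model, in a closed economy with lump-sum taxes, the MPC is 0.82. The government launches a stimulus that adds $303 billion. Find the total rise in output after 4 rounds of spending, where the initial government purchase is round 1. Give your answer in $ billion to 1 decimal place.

$922.3 billion

Round 1 adds ΔG = $303 billion; each later round is MPC = 0.82 times the previous.
After 4 rounds: 303 + 248.46 + 203.7372 + 167.064504 = ΔG·(1 − c^4)/(1 − c) = 303 × (1 − 0.45212176)/0.18 ≈ $922.3 billion.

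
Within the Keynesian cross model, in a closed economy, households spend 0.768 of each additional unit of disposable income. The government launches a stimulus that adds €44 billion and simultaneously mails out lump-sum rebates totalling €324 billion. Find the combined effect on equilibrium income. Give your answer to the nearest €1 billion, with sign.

Expenditure multiplier = 1/(1 − MPC) = 1/(1 − 0.768) = 1/0.232 ≈ 4.31.
ΔG contributes k·ΔG = (+€44 billion) / 0.232 ≈ +€189.7 billion.
ΔT of −€324 billion changes first-round spending by −c·ΔT = +€248.832 billion, contributing k·(−c·ΔT) = (+€248.832 billion) / 0.232 ≈ +€1,072.6 billion.
Net ΔY = k(ΔG − c·ΔT) = (+€292.832 billion) / 0.232 ≈ +€1,262 billion.

+€1,262 billion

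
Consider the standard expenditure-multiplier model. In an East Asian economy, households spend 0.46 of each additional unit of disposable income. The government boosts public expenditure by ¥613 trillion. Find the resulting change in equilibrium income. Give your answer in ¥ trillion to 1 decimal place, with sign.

Expenditure multiplier = 1/(1 − MPC) = 1/(1 − 0.46) = 1/0.54 ≈ 1.852.
ΔY = k × ΔG = (+¥613 trillion) / 0.54 ≈ +¥1,135.2 trillion.

+¥1,135.2 trillion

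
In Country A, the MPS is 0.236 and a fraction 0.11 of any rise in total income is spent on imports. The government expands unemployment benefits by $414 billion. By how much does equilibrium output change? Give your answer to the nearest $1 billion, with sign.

+$914 billion

MPC = 1 − MPS = 1 − 0.236 = 0.764.
The transfer change shifts disposable income by +$414 billion, so first-round consumption changes by c·ΔTR = 0.764 × (+$414 billion) = +$316.296 billion.
Expenditure multiplier = 1/(1 − c + m) = 1/(1 − 0.764 + 0.11) = 1/0.346 ≈ 2.89.
The transfer multiplier is c × k ≈ 2.208, so ΔY = k × (c·ΔTR) = (+$316.296 billion) / 0.346 ≈ +$914 billion.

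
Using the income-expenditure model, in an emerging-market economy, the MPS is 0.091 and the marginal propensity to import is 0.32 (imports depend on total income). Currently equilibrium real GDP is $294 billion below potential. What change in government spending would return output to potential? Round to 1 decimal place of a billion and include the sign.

MPC = 1 − MPS = 1 − 0.091 = 0.909.
Spending multiplier = 1/(1 − c + m) = 1/(1 − 0.909 + 0.32) = 1/0.411 ≈ 2.433.
Need ΔY = +$294 billion, so ΔG = ΔY/k = (+$294 billion) × 0.411 ≈ +$120.8 billion.
The government should increase government spending by $120.8 billion.

+$120.8 billion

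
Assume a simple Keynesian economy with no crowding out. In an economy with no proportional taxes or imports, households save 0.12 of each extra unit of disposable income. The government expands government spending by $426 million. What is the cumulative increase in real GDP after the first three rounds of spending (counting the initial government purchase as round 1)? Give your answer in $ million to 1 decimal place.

MPC = 1 − MPS = 1 − 0.12 = 0.88.
Round 1 adds ΔG = $426 million; each later round is MPC = 0.88 times the previous.
After 3 rounds: 426 + 374.88 + 329.8944 = ΔG·(1 − c^3)/(1 − c) = 426 × (1 − 0.681472)/0.12 ≈ $1,130.8 million.

$1,130.8 million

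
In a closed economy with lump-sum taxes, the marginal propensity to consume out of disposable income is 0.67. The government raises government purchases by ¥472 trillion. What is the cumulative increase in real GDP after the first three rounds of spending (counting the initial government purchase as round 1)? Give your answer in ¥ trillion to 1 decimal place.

Round 1 adds ΔG = ¥472 trillion; each later round is MPC = 0.67 times the previous.
After 3 rounds: 472 + 316.24 + 211.8808 = ΔG·(1 − c^3)/(1 − c) = 472 × (1 − 0.300763)/0.33 ≈ ¥1,000.1 trillion.

¥1,000.1 trillion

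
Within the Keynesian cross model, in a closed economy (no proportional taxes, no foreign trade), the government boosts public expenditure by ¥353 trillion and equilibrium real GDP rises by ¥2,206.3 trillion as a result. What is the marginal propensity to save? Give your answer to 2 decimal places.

0.16

Implied spending multiplier k = ΔY/ΔG = 2,206.3/353 ≈ 6.2501.
Since k = 1/(1 − MPC), MPC = 1 − 1/k = 1 − ΔG/ΔY = 1 − 353/2,206.3 ≈ 0.84.
MPS = 1 − MPC = 0.16.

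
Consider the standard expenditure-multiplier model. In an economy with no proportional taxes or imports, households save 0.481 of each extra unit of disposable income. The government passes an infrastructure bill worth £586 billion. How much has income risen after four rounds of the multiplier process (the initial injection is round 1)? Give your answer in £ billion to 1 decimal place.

MPC = 1 − MPS = 1 − 0.481 = 0.519.
Round 1 adds ΔG = £586 billion; each later round is MPC = 0.519 times the previous.
After 4 rounds: 586 + 304.134 + 157.845546 + 81.921838374 = ΔG·(1 − c^4)/(1 − c) = 586 × (1 − 0.072555348321)/0.481 ≈ £1,129.9 billion.

£1,129.9 billion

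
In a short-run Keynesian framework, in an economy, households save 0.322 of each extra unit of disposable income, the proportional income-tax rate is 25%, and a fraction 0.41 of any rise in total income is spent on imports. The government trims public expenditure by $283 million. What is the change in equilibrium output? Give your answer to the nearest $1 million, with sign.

MPC = 1 − MPS = 1 − 0.322 = 0.678.
Spending multiplier = 1/(1 − c(1−t) + m) = 1/(1 − 0.678×0.75 + 0.41) = 1/0.9015 ≈ 1.109.
ΔY = k × ΔG = (−$283 million) / 0.9015 ≈ −$314 million.

−$314 million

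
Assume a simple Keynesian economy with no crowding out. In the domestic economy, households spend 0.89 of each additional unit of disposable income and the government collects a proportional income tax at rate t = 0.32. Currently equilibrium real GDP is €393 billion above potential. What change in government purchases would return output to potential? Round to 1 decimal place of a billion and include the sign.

Spending multiplier = 1/(1 − c(1−t)) = 1/(1 − 0.89×0.68) = 1/0.3948 ≈ 2.533.
Need ΔY = −€393 billion, so ΔG = ΔY/k = (−€393 billion) × 0.3948 ≈ −€155.2 billion.
The government should cut government purchases by €155.2 billion.

−€155.2 billion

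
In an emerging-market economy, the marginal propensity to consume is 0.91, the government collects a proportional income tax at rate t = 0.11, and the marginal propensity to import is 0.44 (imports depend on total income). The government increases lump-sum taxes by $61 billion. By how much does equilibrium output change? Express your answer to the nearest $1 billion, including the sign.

−$88 billion

A lump-sum tax change of +$61 billion shifts disposable income by −$61 billion; first-round consumption changes by −c × ΔT = −0.91 × (+$61 billion) = −$55.51 billion.
Expenditure multiplier = 1/(1 − c(1−t) + m) = 1/(1 − 0.91×0.89 + 0.44) = 1/0.6301 ≈ 1.587.
The tax multiplier is −c × k ≈ −1.444, so ΔY = k × (−c·ΔT) = (−$55.51 billion) / 0.6301 ≈ −$88 billion.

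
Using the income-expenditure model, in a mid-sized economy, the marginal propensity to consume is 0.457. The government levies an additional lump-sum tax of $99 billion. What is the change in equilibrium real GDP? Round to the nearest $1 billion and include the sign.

−$83 billion

A lump-sum tax change of +$99 billion shifts disposable income by −$99 billion; first-round consumption changes by −c × ΔT = −0.457 × (+$99 billion) = −$45.243 billion.
Expenditure multiplier = 1/(1 − MPC) = 1/(1 − 0.457) = 1/0.543 ≈ 1.842.
The tax multiplier is −c × k ≈ −0.842, so ΔY = k × (−c·ΔT) = (−$45.243 billion) / 0.543 ≈ −$83 billion.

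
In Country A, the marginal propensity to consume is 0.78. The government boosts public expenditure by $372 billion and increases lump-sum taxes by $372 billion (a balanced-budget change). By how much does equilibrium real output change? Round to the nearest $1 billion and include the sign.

+$372 billion

Expenditure multiplier = 1/(1 − MPC) = 1/(1 − 0.78) = 1/0.22 ≈ 4.545.
ΔG contributes k·ΔG = (+$372 billion) / 0.22 ≈ +$1,690.9 billion.
ΔT of +$372 billion changes first-round spending by −c·ΔT = −$290.16 billion, contributing k·(−c·ΔT) = (−$290.16 billion) / 0.22 ≈ −$1,318.9 billion.
With ΔG = ΔT and no other leakages, the balanced-budget multiplier is 1, so ΔY = ΔG = +$372 billion.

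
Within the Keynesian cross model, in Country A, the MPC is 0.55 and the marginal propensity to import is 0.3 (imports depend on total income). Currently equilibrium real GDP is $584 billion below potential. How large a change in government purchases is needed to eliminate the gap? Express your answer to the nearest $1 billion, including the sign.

+$438 billion

Spending multiplier = 1/(1 − c + m) = 1/(1 − 0.55 + 0.3) = 1/0.75 ≈ 1.333.
Need ΔY = +$584 billion, so ΔG = ΔY/k = (+$584 billion) × 0.75 = +$438 billion.
The government should increase government purchases by $438 billion.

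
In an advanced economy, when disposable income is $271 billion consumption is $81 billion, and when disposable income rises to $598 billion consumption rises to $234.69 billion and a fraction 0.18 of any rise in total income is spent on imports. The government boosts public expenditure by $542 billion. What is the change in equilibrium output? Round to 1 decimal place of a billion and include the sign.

MPC = ΔC/ΔYd = (234.69 − 81)/(598 − 271) = 153.69/327 = 0.47.
Government-spending multiplier = 1/(1 − c + m) = 1/(1 − 0.47 + 0.18) = 1/0.71 ≈ 1.408.
ΔY = k × ΔG = (+$542 billion) / 0.71 ≈ +$763.4 billion.

+$763.4 billion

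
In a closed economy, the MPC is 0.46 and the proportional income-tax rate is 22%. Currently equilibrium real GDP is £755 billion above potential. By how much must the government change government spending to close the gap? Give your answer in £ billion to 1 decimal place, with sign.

Spending multiplier = 1/(1 − c(1−t)) = 1/(1 − 0.46×0.78) = 1/0.6412 ≈ 1.56.
Need ΔY = −£755 billion, so ΔG = ΔY/k = (−£755 billion) × 0.6412 ≈ −£484.1 billion.
The government should cut government spending by £484.1 billion.

−£484.1 billion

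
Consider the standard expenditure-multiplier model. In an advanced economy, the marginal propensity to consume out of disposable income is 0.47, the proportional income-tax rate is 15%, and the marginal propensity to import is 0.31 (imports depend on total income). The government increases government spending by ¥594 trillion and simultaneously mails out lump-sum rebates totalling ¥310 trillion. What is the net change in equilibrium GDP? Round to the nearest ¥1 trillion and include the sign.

+¥812 trillion

Expenditure multiplier = 1/(1 − c(1−t) + m) = 1/(1 − 0.47×0.85 + 0.31) = 1/0.9105 ≈ 1.098.
ΔG contributes k·ΔG = (+¥594 trillion) / 0.9105 ≈ +¥652.4 trillion.
ΔT of −¥310 trillion changes first-round spending by −c·ΔT = +¥145.7 trillion, contributing k·(−c·ΔT) = (+¥145.7 trillion) / 0.9105 ≈ +¥160 trillion.
Net ΔY = k(ΔG − c·ΔT) = (+¥739.7 trillion) / 0.9105 ≈ +¥812 trillion.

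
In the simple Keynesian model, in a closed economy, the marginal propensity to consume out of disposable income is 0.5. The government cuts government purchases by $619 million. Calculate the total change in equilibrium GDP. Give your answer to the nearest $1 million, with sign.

Expenditure multiplier = 1/(1 − MPC) = 1/(1 − 0.5) = 1/0.5 = 2.
ΔY = k × ΔG = (−$619 million) / 0.5 = −$1,238 million.

−$1,238 million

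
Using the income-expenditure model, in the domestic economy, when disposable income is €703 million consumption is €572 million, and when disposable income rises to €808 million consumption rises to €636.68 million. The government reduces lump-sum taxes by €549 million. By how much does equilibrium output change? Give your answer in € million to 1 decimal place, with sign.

MPC = ΔC/ΔYd = (636.68 − 572)/(808 − 703) = 64.68/105 = 0.616.
A lump-sum tax change of −€549 million shifts disposable income by +€549 million; first-round consumption changes by −c × ΔT = −0.616 × (−€549 million) = +€338.184 million.
Expenditure multiplier = 1/(1 − MPC) = 1/(1 − 0.616) = 1/0.384 ≈ 2.604.
The tax multiplier is −c × k ≈ −1.604, so ΔY = k × (−c·ΔT) = (+€338.184 million) / 0.384 ≈ +€880.7 million.

+€880.7 million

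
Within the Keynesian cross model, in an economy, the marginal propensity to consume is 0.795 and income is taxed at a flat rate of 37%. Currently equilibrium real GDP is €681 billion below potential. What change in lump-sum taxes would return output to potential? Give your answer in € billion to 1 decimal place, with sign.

Spending multiplier = 1/(1 − c(1−t)) = 1/(1 − 0.795×0.63) = 1/0.49915 ≈ 2.003.
Tax multiplier = −c·k = −0.795/0.49915 ≈ −1.593. Need ΔY = +€681 billion, so ΔT = ΔY/(−c·k) = −(+€681 billion) × 0.49915 / 0.795 ≈ −€427.6 billion.
The government should cut lump-sum taxes by €427.6 billion.

−€427.6 billion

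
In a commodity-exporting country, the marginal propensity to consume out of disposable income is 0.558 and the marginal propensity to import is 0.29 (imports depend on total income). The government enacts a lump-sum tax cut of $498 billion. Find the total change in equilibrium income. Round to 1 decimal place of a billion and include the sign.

A lump-sum tax change of −$498 billion shifts disposable income by +$498 billion; first-round consumption changes by −c × ΔT = −0.558 × (−$498 billion) = +$277.884 billion.
Expenditure multiplier = 1/(1 − c + m) = 1/(1 − 0.558 + 0.29) = 1/0.732 ≈ 1.366.
The tax multiplier is −c × k ≈ −0.762, so ΔY = k × (−c·ΔT) = (+$277.884 billion) / 0.732 ≈ +$379.6 billion.

+$379.6 billion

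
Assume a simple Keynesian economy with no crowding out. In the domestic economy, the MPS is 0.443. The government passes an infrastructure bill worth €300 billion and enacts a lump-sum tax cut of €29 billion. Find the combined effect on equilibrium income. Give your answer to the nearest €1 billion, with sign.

+€714 billion

MPC = 1 − MPS = 1 − 0.443 = 0.557.
Expenditure multiplier = 1/(1 − MPC) = 1/(1 − 0.557) = 1/0.443 ≈ 2.257.
ΔG contributes k·ΔG = (+€300 billion) / 0.443 ≈ +€677.2 billion.
ΔT of −€29 billion changes first-round spending by −c·ΔT = +€16.153 billion, contributing k·(−c·ΔT) = (+€16.153 billion) / 0.443 ≈ +€36.5 billion.
Net ΔY = k(ΔG − c·ΔT) = (+€316.153 billion) / 0.443 ≈ +€714 billion.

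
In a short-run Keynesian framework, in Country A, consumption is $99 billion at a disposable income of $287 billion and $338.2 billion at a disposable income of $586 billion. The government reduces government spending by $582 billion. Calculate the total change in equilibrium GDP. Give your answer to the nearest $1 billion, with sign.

−$2,910 billion

MPC = ΔC/ΔYd = (338.2 − 99)/(586 − 287) = 239.2/299 = 0.8.
Expenditure multiplier = 1/(1 − MPC) = 1/(1 − 0.8) = 1/0.2 = 5.
ΔY = k × ΔG = (−$582 billion) / 0.2 = −$2,910 billion.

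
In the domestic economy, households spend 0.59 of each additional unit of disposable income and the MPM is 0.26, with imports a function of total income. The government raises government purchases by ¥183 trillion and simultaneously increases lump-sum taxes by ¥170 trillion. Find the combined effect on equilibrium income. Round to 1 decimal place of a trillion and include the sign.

Expenditure multiplier = 1/(1 − c + m) = 1/(1 − 0.59 + 0.26) = 1/0.67 ≈ 1.493.
ΔG contributes k·ΔG = (+¥183 trillion) / 0.67 ≈ +¥273.1 trillion.
ΔT of +¥170 trillion changes first-round spending by −c·ΔT = −¥100.3 trillion, contributing k·(−c·ΔT) = (−¥100.3 trillion) / 0.67 ≈ −¥149.7 trillion.
Net ΔY = k(ΔG − c·ΔT) = (+¥82.7 trillion) / 0.67 ≈ +¥123.4 trillion.

+¥123.4 trillion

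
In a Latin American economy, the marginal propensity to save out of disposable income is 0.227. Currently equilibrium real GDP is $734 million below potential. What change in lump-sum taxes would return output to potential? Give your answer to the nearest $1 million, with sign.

−$216 million

MPC = 1 − MPS = 1 − 0.227 = 0.773.
Spending multiplier = 1/(1 − MPC) = 1/(1 − 0.773) = 1/0.227 ≈ 4.405.
Tax multiplier = −c·k = −0.773/0.227 ≈ −3.405. Need ΔY = +$734 million, so ΔT = ΔY/(−c·k) = −(+$734 million) × 0.227 / 0.773 ≈ −$216 million.
The government should cut lump-sum taxes by $216 million.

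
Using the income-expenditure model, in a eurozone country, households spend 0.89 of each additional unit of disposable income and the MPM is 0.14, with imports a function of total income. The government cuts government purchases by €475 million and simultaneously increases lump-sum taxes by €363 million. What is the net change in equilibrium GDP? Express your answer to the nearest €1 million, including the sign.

Expenditure multiplier = 1/(1 − c + m) = 1/(1 − 0.89 + 0.14) = 1/0.25 = 4.
ΔG contributes k·ΔG = (−€475 million) / 0.25 = −€1,900 million.
ΔT of +€363 million changes first-round spending by −c·ΔT = −€323.07 million, contributing k·(−c·ΔT) = (−€323.07 million) / 0.25 ≈ −€1,292.3 million.
Net ΔY = k(ΔG − c·ΔT) = (−€798.07 million) / 0.25 ≈ −€3,192 million.

−€3,192 million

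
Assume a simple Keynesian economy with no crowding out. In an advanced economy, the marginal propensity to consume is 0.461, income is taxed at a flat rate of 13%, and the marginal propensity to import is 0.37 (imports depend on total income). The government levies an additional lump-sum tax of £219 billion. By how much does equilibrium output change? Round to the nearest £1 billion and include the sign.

A lump-sum tax change of +£219 billion shifts disposable income by −£219 billion; first-round consumption changes by −c × ΔT = −0.461 × (+£219 billion) = −£100.959 billion.
Expenditure multiplier = 1/(1 − c(1−t) + m) = 1/(1 − 0.461×0.87 + 0.37) = 1/0.96893 ≈ 1.032.
The tax multiplier is −c × k ≈ −0.476, so ΔY = k × (−c·ΔT) = (−£100.959 billion) / 0.96893 ≈ −£104 billion.

−£104 billion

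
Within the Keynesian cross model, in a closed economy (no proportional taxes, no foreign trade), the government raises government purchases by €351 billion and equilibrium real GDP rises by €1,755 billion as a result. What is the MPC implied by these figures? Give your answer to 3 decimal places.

Implied spending multiplier k = ΔY/ΔG = 1,755/351 = 5.
Since k = 1/(1 − MPC), MPC = 1 − 1/k = 1 − ΔG/ΔY = 1 − 351/1,755 = 0.800.

0.800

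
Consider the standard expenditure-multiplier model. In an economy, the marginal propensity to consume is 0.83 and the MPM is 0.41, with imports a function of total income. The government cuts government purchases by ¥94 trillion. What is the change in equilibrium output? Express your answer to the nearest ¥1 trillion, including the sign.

−¥162 trillion

Expenditure multiplier = 1/(1 − c + m) = 1/(1 − 0.83 + 0.41) = 1/0.58 ≈ 1.724.
ΔY = k × ΔG = (−¥94 trillion) / 0.58 ≈ −¥162 trillion.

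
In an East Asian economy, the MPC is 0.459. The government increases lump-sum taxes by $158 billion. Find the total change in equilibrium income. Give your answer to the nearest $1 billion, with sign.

−$134 billion

A lump-sum tax change of +$158 billion shifts disposable income by −$158 billion; first-round consumption changes by −c × ΔT = −0.459 × (+$158 billion) = −$72.522 billion.
Expenditure multiplier = 1/(1 − MPC) = 1/(1 − 0.459) = 1/0.541 ≈ 1.848.
The tax multiplier is −c × k ≈ −0.848, so ΔY = k × (−c·ΔT) = (−$72.522 billion) / 0.541 ≈ −$134 billion.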